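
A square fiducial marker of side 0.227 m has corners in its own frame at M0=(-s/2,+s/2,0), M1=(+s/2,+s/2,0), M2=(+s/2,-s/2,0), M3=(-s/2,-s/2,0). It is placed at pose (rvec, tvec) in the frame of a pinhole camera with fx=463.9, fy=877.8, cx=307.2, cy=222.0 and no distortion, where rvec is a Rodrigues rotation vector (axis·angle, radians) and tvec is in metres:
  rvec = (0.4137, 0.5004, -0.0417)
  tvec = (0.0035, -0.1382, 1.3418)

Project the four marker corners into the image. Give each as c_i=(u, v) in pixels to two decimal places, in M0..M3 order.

Intrinsics K: fx=463.9, fy=877.8, cx=307.2, cy=222.0
Marker side s = 0.227 m; corners in marker frame (Z=0):
  M0 = (-0.1135, +0.1135, 0)
  M1 = (+0.1135, +0.1135, 0)
  M2 = (+0.1135, -0.1135, 0)
  M3 = (-0.1135, -0.1135, 0)
rvec = (0.4137, 0.5004, -0.0417), |rvec| = θ = 0.65060 rad = 37.277°
Rodrigues: sinθ=0.60567, 1−cosθ=0.20428; R = I + sinθ·[k]× + (1−cosθ)·[k]×²:
    [+0.87832 +0.13873 +0.45751]
    [+0.06109 +0.91656 -0.39520]
    [-0.47416 +0.37506 +0.79656]
t = (0.0035, -0.1382, 1.3418) m
M0: Pc = R·M0+t = (-0.08044, -0.04110, +1.43819); u = 463.9·(-0.08044)/1.43819 + 307.2 = 281.2523, v = 877.8·(-0.04110)/1.43819 + 222.0 = 196.9124
M1: Pc = R·M1+t = (+0.11893, -0.02724, +1.33055); u = 463.9·(+0.11893)/1.33055 + 307.2 = 348.6668, v = 877.8·(-0.02724)/1.33055 + 222.0 = 204.0313
M2: Pc = R·M2+t = (+0.08744, -0.23530, +1.24541); u = 463.9·(+0.08744)/1.24541 + 307.2 = 339.7714, v = 877.8·(-0.23530)/1.24541 + 222.0 = 56.1569
M3: Pc = R·M3+t = (-0.11193, -0.24916, +1.35305); u = 463.9·(-0.11193)/1.35305 + 307.2 = 268.8227, v = 877.8·(-0.24916)/1.35305 + 222.0 = 60.3535

c0=(281.25, 196.91) c1=(348.67, 204.03) c2=(339.77, 56.16) c3=(268.82, 60.35)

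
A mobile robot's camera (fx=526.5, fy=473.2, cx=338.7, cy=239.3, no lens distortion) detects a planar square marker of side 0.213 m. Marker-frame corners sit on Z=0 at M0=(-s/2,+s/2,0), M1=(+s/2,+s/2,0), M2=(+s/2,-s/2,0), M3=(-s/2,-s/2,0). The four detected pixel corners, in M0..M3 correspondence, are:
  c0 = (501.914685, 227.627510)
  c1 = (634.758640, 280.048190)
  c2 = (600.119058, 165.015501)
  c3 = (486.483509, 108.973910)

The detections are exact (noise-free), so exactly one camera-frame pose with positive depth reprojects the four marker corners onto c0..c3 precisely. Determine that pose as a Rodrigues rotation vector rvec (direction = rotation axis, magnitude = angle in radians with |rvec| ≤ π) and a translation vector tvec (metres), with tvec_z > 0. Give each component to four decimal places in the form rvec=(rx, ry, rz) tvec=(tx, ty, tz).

Intrinsics K: fx=526.5, fy=473.2, cx=338.7, cy=239.3
Marker side s = 0.213 m; corners in marker frame (Z=0):
  M0 = (-0.1065, +0.1065, 0)
  M1 = (+0.1065, +0.1065, 0)
  M2 = (+0.1065, -0.1065, 0)
  M3 = (-0.1065, -0.1065, 0)
Detected image corners:
  c0 = (501.914685, 227.627510) px
  c1 = (634.758640, 280.048190) px
  c2 = (600.119058, 165.015501) px
  c3 = (486.483509, 108.973910) px
Planar DLT: solve 8×8 A·h = b for H (H[2,2]=1):
  H  [+872.26327 -347.08749 +558.21343]
  H  [+360.03658 +383.81631 +191.73320]
  H  [+0.53562 -0.84056 +1.00000]
B = K⁻¹H; ‖b₁‖=1.499574, ‖b₂‖=1.499574; λ = 2/(‖b₁‖+‖b₂‖) = 0.666856, sign → tz>0 ⇒ λ=+0.666856
r₁ = λ·B[:,0] = (+0.87502,+0.32675,+0.35718); r₂ = λ·B[:,1] = (-0.07902,+0.82436,-0.56053)
r₃ = r₁×r₂ = (-0.47760,+0.46225,+0.74715); SVD([r₁ r₂ r₃]) → R = UVᵀ:
  R  [+0.87502 -0.07902 -0.47760]
  R  [+0.32675 +0.82436 +0.46225]
  R  [+0.35718 -0.56053 +0.74715]
t = (+0.27803, -0.06703, +0.66686) m
tr R = 2.446518; θ = arccos((tr R − 1)/2) = 0.762287 rad = 43.676°
axis k = ((R−Rᵀ)₃₂, (R−Rᵀ)₁₃, (R−Rᵀ)₂₁) / (2 sinθ) = (-0.740523, -0.604410, +0.293794)
rvec = θ·k = (-0.564491, -0.460734, +0.223955)

rvec=(-0.5645, -0.4607, 0.2240) tvec=(0.2780, -0.0670, 0.6669)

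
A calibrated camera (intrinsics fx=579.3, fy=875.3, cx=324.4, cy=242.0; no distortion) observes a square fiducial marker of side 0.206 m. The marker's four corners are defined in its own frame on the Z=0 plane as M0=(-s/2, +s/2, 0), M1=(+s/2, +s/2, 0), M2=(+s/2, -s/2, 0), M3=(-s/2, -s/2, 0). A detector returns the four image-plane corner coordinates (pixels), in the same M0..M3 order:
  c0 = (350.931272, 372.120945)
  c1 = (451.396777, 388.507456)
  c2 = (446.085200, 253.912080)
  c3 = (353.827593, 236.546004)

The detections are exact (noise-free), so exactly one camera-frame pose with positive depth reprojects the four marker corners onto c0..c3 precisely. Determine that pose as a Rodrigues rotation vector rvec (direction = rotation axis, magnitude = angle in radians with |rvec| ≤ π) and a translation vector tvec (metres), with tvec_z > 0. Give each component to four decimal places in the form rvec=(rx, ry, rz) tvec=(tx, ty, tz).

Intrinsics K: fx=579.3, fy=875.3, cx=324.4, cy=242.0
Marker side s = 0.206 m; corners in marker frame (Z=0):
  M0 = (-0.1030, +0.1030, 0)
  M1 = (+0.1030, +0.1030, 0)
  M2 = (+0.1030, -0.1030, 0)
  M3 = (-0.1030, -0.1030, 0)
Detected image corners:
  c0 = (350.931272, 372.120945) px
  c1 = (451.396777, 388.507456) px
  c2 = (446.085200, 253.912080) px
  c3 = (353.827593, 236.546004) px
Planar DLT: solve 8×8 A·h = b for H (H[2,2]=1):
  H  [+501.77043 -160.02201 +400.96615]
  H  [+109.23473 +526.06418 +309.96307]
  H  [+0.08699 -0.41458 +1.00000]
B = K⁻¹H; ‖b₁‖=0.828217, ‖b₂‖=0.828217; λ = 2/(‖b₁‖+‖b₂‖) = 1.207413, sign → tz>0 ⇒ λ=+1.207413
r₁ = λ·B[:,0] = (+0.98700,+0.12164,+0.10504); r₂ = λ·B[:,1] = (-0.05322,+0.86406,-0.50056)
r₃ = r₁×r₂ = (-0.15165,+0.48847,+0.85930); SVD([r₁ r₂ r₃]) → R = UVᵀ:
  R  [+0.98700 -0.05322 -0.15165]
  R  [+0.12164 +0.86406 +0.48847]
  R  [+0.10504 -0.50056 +0.85930]
t = (+0.15958, +0.09375, +1.20741) m
tr R = 2.710366; θ = arccos((tr R − 1)/2) = 0.544893 rad = 31.220°
axis k = ((R−Rᵀ)₃₂, (R−Rᵀ)₁₃, (R−Rᵀ)₂₁) / (2 sinθ) = (-0.954063, -0.247611, +0.168677)
rvec = θ·k = (-0.519862, -0.134922, +0.091911)

rvec=(-0.5199, -0.1349, 0.0919) tvec=(0.1596, 0.0938, 1.2074)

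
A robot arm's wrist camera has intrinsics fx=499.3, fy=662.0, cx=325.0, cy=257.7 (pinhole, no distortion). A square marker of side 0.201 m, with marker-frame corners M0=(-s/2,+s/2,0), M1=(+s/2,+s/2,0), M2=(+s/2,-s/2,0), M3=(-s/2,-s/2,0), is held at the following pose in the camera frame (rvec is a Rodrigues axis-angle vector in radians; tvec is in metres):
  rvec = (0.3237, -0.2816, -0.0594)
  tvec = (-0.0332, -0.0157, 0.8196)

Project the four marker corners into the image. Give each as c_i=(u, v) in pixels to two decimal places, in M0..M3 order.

c0=(247.38, 329.66) c1=(361.65, 309.81) c2=(363.00, 159.15) c3=(239.10, 170.21)

Intrinsics K: fx=499.3, fy=662.0, cx=325.0, cy=257.7
Marker side s = 0.201 m; corners in marker frame (Z=0):
  M0 = (-0.1005, +0.1005, 0)
  M1 = (+0.1005, +0.1005, 0)
  M2 = (+0.1005, -0.1005, 0)
  M3 = (-0.1005, -0.1005, 0)
rvec = (0.3237, -0.2816, -0.0594), |rvec| = θ = 0.43314 rad = 24.817°
Rodrigues: sinθ=0.41972, 1−cosθ=0.09235; R = I + sinθ·[k]× + (1−cosθ)·[k]×²:
    [+0.95923 +0.01269 -0.28234]
    [-0.10243 +0.94669 -0.30544]
    [+0.26341 +0.32191 +0.90939]
t = (-0.0332, -0.0157, 0.8196) m
M0: Pc = R·M0+t = (-0.12833, +0.08974, +0.82548); u = 499.3·(-0.12833)/0.82548 + 325.0 = 247.3799, v = 662.0·(+0.08974)/0.82548 + 257.7 = 329.6647
M1: Pc = R·M1+t = (+0.06448, +0.06915, +0.87842); u = 499.3·(+0.06448)/0.87842 + 325.0 = 361.6496, v = 662.0·(+0.06915)/0.87842 + 257.7 = 309.8114
M2: Pc = R·M2+t = (+0.06193, -0.12114, +0.81372); u = 499.3·(+0.06193)/0.81372 + 325.0 = 362.9985, v = 662.0·(-0.12114)/0.81372 + 257.7 = 159.1502
M3: Pc = R·M3+t = (-0.13088, -0.10055, +0.76078); u = 499.3·(-0.13088)/0.76078 + 325.0 = 239.1042, v = 662.0·(-0.10055)/0.76078 + 257.7 = 170.2068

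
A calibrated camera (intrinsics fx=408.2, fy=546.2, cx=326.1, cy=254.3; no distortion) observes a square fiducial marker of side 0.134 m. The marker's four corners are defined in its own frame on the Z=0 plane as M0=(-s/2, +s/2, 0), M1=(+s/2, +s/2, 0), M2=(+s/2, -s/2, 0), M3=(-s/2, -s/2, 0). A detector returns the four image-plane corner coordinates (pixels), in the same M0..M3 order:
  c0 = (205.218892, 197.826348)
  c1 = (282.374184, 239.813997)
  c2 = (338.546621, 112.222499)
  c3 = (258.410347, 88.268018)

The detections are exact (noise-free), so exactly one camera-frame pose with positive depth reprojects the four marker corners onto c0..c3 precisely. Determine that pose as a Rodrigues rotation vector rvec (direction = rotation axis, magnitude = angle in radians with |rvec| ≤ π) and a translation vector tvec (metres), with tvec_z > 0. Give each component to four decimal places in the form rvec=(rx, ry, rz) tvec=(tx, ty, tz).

Intrinsics K: fx=408.2, fy=546.2, cx=326.1, cy=254.3
Marker side s = 0.134 m; corners in marker frame (Z=0):
  M0 = (-0.0670, +0.0670, 0)
  M1 = (+0.0670, +0.0670, 0)
  M2 = (+0.0670, -0.0670, 0)
  M3 = (-0.0670, -0.0670, 0)
Detected image corners:
  c0 = (205.218892, 197.826348) px
  c1 = (282.374184, 239.813997) px
  c2 = (338.546621, 112.222499) px
  c3 = (258.410347, 88.268018) px
Planar DLT: solve 8×8 A·h = b for H (H[2,2]=1):
  H  [+311.48341 -522.34251 +269.23527]
  H  [+81.89848 +812.62312 +156.72426]
  H  [-1.01698 -0.42424 +1.00000]
B = K⁻¹H; ‖b₁‖=1.976139, ‖b₂‖=1.976139; λ = 2/(‖b₁‖+‖b₂‖) = 0.506037, sign → tz>0 ⇒ λ=+0.506037
r₁ = λ·B[:,0] = (+0.79726,+0.31548,-0.51463); r₂ = λ·B[:,1] = (-0.47604,+0.85282,-0.21468)
r₃ = r₁×r₂ = (+0.37116,+0.41614,+0.83010); SVD([r₁ r₂ r₃]) → R = UVᵀ:
  R  [+0.79726 -0.47604 +0.37116]
  R  [+0.31548 +0.85282 +0.41614]
  R  [-0.51463 -0.21468 +0.83010]
t = (-0.07049, -0.09040, +0.50604) m
tr R = 2.480186; θ = arccos((tr R − 1)/2) = 0.737588 rad = 42.261°
axis k = ((R−Rᵀ)₃₂, (R−Rᵀ)₁₃, (R−Rᵀ)₂₁) / (2 sinθ) = (-0.469006, +0.658576, +0.588482)
rvec = θ·k = (-0.345933, +0.485757, +0.434057)

rvec=(-0.3459, 0.4858, 0.4341) tvec=(-0.0705, -0.0904, 0.5060)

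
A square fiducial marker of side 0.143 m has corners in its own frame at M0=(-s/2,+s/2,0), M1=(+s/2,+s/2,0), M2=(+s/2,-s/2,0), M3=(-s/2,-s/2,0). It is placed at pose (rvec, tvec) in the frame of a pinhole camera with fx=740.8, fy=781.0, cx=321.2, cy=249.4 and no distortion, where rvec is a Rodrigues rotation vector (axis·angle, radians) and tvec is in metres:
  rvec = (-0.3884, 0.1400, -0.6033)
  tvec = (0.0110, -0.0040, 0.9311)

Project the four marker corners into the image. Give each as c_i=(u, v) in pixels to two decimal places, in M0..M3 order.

Intrinsics K: fx=740.8, fy=781.0, cx=321.2, cy=249.4
Marker side s = 0.143 m; corners in marker frame (Z=0):
  M0 = (-0.0715, +0.0715, 0)
  M1 = (+0.0715, +0.0715, 0)
  M2 = (+0.0715, -0.0715, 0)
  M3 = (-0.0715, -0.0715, 0)
rvec = (-0.3884, 0.1400, -0.6033), |rvec| = θ = 0.73104 rad = 41.886°
Rodrigues: sinθ=0.66765, 1−cosθ=0.25552; R = I + sinθ·[k]× + (1−cosθ)·[k]×²:
    [+0.81661 +0.52498 +0.23989]
    [-0.57698 +0.75385 +0.31433]
    [-0.01582 -0.39510 +0.91850]
t = (0.0110, -0.0040, 0.9311) m
M0: Pc = R·M0+t = (-0.00985, +0.09115, +0.90398); u = 740.8·(-0.00985)/0.90398 + 321.2 = 313.1272, v = 781.0·(+0.09115)/0.90398 + 249.4 = 328.1532
M1: Pc = R·M1+t = (+0.10692, +0.00865, +0.90172); u = 740.8·(+0.10692)/0.90172 + 321.2 = 409.0422, v = 781.0·(+0.00865)/0.90172 + 249.4 = 256.8886
M2: Pc = R·M2+t = (+0.03185, -0.09915, +0.95822); u = 740.8·(+0.03185)/0.95822 + 321.2 = 345.8241, v = 781.0·(-0.09915)/0.95822 + 249.4 = 168.5839
M3: Pc = R·M3+t = (-0.08492, -0.01665, +0.96048); u = 740.8·(-0.08492)/0.96048 + 321.2 = 255.7002, v = 781.0·(-0.01665)/0.96048 + 249.4 = 235.8645

c0=(313.13, 328.15) c1=(409.04, 256.89) c2=(345.82, 168.58) c3=(255.70, 235.86)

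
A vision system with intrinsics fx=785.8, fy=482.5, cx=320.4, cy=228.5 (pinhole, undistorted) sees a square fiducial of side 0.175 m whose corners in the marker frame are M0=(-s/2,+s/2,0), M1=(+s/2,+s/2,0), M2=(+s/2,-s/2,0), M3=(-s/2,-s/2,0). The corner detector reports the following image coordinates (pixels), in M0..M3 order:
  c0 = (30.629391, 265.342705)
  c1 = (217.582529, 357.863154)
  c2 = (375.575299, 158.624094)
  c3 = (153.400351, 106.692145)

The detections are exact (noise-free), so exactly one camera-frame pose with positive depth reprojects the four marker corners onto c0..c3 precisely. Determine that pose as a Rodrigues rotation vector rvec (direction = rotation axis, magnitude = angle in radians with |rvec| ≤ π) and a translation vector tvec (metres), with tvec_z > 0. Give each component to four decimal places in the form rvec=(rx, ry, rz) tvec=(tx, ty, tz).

rvec=(-0.1072, 0.6035, 0.4486) tvec=(-0.0757, -0.0089, 0.4299)

Intrinsics K: fx=785.8, fy=482.5, cx=320.4, cy=228.5
Marker side s = 0.175 m; corners in marker frame (Z=0):
  M0 = (-0.0875, +0.0875, 0)
  M1 = (+0.0875, +0.0875, 0)
  M2 = (+0.0875, -0.0875, 0)
  M3 = (-0.0875, -0.0875, 0)
Detected image corners:
  c0 = (30.629391, 265.342705) px
  c1 = (217.582529, 357.863154) px
  c2 = (375.575299, 158.624094) px
  c3 = (153.400351, 106.692145) px
Planar DLT: solve 8×8 A·h = b for H (H[2,2]=1):
  H  [+910.65513 -776.13969 +181.97579]
  H  [+118.93380 +1025.51176 +218.51949]
  H  [-1.32597 +0.07394 +1.00000]
B = K⁻¹H; ‖b₁‖=2.326210, ‖b₂‖=2.326210; λ = 2/(‖b₁‖+‖b₂‖) = 0.429884, sign → tz>0 ⇒ λ=+0.429884
r₁ = λ·B[:,0] = (+0.73060,+0.37591,-0.57001); r₂ = λ·B[:,1] = (-0.43756,+0.89863,+0.03179)
r₃ = r₁×r₂ = (+0.52418,+0.22619,+0.82102); SVD([r₁ r₂ r₃]) → R = UVᵀ:
  R  [+0.73060 -0.43756 +0.52418]
  R  [+0.37591 +0.89863 +0.22619]
  R  [-0.57001 +0.03179 +0.82102]
t = (-0.07573, -0.00889, +0.42988) m
tr R = 2.450252; θ = arccos((tr R − 1)/2) = 0.759579 rad = 43.521°
axis k = ((R−Rᵀ)₃₂, (R−Rᵀ)₁₃, (R−Rᵀ)₂₁) / (2 sinθ) = (-0.141156, +0.794483, +0.590653)
rvec = θ·k = (-0.107219, +0.603473, +0.448648)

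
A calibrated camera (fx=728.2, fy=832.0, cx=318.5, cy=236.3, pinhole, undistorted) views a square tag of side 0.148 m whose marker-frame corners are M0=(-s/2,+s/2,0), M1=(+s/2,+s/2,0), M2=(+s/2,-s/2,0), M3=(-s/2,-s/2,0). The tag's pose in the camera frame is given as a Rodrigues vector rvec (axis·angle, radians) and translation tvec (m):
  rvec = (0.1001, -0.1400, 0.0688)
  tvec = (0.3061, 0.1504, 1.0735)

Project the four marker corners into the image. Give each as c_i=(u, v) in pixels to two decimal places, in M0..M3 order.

c0=(473.28, 406.84) c1=(567.86, 410.47) c2=(578.65, 299.25) c3=(483.03, 293.35)

Intrinsics K: fx=728.2, fy=832.0, cx=318.5, cy=236.3
Marker side s = 0.148 m; corners in marker frame (Z=0):
  M0 = (-0.0740, +0.0740, 0)
  M1 = (+0.0740, +0.0740, 0)
  M2 = (+0.0740, -0.0740, 0)
  M3 = (-0.0740, -0.0740, 0)
rvec = (0.1001, -0.1400, 0.0688), |rvec| = θ = 0.18535 rad = 10.620°
Rodrigues: sinθ=0.18429, 1−cosθ=0.01713; R = I + sinθ·[k]× + (1−cosθ)·[k]×²:
    [+0.98787 -0.07539 -0.13577]
    [+0.06142 +0.99264 -0.10433]
    [+0.14263 +0.09473 +0.98523]
t = (0.3061, 0.1504, 1.0735) m
M0: Pc = R·M0+t = (+0.22742, +0.21931, +1.06995); u = 728.2·(+0.22742)/1.06995 + 318.5 = 473.2787, v = 832.0·(+0.21931)/1.06995 + 236.3 = 406.8366
M1: Pc = R·M1+t = (+0.37362, +0.22840, +1.09106); u = 728.2·(+0.37362)/1.09106 + 318.5 = 567.8641, v = 832.0·(+0.22840)/1.09106 + 236.3 = 410.4688
M2: Pc = R·M2+t = (+0.38478, +0.08149, +1.07705); u = 728.2·(+0.38478)/1.07705 + 318.5 = 578.6542, v = 832.0·(+0.08149)/1.07705 + 236.3 = 299.2492
M3: Pc = R·M3+t = (+0.23858, +0.07240, +1.05594); u = 728.2·(+0.23858)/1.05594 + 318.5 = 483.0287, v = 832.0·(+0.07240)/1.05594 + 236.3 = 293.3453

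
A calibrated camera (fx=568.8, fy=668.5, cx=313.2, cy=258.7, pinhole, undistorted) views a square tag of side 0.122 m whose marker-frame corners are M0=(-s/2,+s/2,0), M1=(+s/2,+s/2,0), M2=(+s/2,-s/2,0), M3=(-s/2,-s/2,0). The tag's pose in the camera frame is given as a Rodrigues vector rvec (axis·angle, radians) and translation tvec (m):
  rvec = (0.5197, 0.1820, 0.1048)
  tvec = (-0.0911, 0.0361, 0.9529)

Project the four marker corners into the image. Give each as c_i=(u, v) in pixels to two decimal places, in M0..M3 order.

Intrinsics K: fx=568.8, fy=668.5, cx=313.2, cy=258.7
Marker side s = 0.122 m; corners in marker frame (Z=0):
  M0 = (-0.0610, +0.0610, 0)
  M1 = (+0.0610, +0.0610, 0)
  M2 = (+0.0610, -0.0610, 0)
  M3 = (-0.0610, -0.0610, 0)
rvec = (0.5197, 0.1820, 0.1048), |rvec| = θ = 0.56053 rad = 32.116°
Rodrigues: sinθ=0.53164, 1−cosθ=0.15303; R = I + sinθ·[k]× + (1−cosθ)·[k]×²:
    [+0.97852 -0.05333 +0.19914]
    [+0.14546 +0.86311 -0.48362]
    [-0.14609 +0.50220 +0.85232]
t = (-0.0911, 0.0361, 0.9529) m
M0: Pc = R·M0+t = (-0.15404, +0.07988, +0.99245); u = 568.8·(-0.15404)/0.99245 + 313.2 = 224.9136, v = 668.5·(+0.07988)/0.99245 + 258.7 = 312.5036
M1: Pc = R·M1+t = (-0.03466, +0.09762, +0.97462); u = 568.8·(-0.03466)/0.97462 + 313.2 = 292.9700, v = 668.5·(+0.09762)/0.97462 + 258.7 = 325.6601
M2: Pc = R·M2+t = (-0.02816, -0.00768, +0.91335); u = 568.8·(-0.02816)/0.91335 + 313.2 = 295.6648, v = 668.5·(-0.00768)/0.91335 + 258.7 = 253.0817
M3: Pc = R·M3+t = (-0.14754, -0.02542, +0.93118); u = 568.8·(-0.14754)/0.93118 + 313.2 = 223.0789, v = 668.5·(-0.02542)/0.93118 + 258.7 = 240.4488

c0=(224.91, 312.50) c1=(292.97, 325.66) c2=(295.66, 253.08) c3=(223.08, 240.45)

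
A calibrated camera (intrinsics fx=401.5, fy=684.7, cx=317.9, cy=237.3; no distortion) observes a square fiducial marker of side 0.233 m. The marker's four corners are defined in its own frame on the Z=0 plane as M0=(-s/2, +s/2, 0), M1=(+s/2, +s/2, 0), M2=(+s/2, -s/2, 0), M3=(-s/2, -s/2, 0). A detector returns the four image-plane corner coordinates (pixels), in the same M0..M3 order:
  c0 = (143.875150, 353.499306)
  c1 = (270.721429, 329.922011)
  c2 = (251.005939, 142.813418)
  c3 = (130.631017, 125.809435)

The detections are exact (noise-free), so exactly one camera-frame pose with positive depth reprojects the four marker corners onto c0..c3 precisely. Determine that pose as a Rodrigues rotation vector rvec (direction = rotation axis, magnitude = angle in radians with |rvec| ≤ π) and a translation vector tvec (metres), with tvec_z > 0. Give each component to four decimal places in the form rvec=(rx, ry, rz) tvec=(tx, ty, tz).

Intrinsics K: fx=401.5, fy=684.7, cx=317.9, cy=237.3
Marker side s = 0.233 m; corners in marker frame (Z=0):
  M0 = (-0.1165, +0.1165, 0)
  M1 = (+0.1165, +0.1165, 0)
  M2 = (+0.1165, -0.1165, 0)
  M3 = (-0.1165, -0.1165, 0)
Detected image corners:
  c0 = (143.875150, 353.499306) px
  c1 = (270.721429, 329.922011) px
  c2 = (251.005939, 142.813418) px
  c3 = (130.631017, 125.809435) px
Planar DLT: solve 8×8 A·h = b for H (H[2,2]=1):
  H  [+696.07853 +5.20728 +204.74421]
  H  [+187.91090 +801.70243 +233.79280]
  H  [+0.83445 -0.33594 +1.00000]
B = K⁻¹H; ‖b₁‖=1.359353, ‖b₂‖=1.359353; λ = 2/(‖b₁‖+‖b₂‖) = 0.735644, sign → tz>0 ⇒ λ=+0.735644
r₁ = λ·B[:,0] = (+0.78934,-0.01086,+0.61386); r₂ = λ·B[:,1] = (+0.20522,+0.94700,-0.24713)
r₃ = r₁×r₂ = (-0.57864,+0.32104,+0.74974); SVD([r₁ r₂ r₃]) → R = UVᵀ:
  R  [+0.78934 +0.20522 -0.57864]
  R  [-0.01086 +0.94700 +0.32104]
  R  [+0.61386 -0.24713 +0.74974]
t = (-0.20733, -0.00377, +0.73564) m
tr R = 2.486078; θ = arccos((tr R − 1)/2) = 0.733196 rad = 42.009°
axis k = ((R−Rᵀ)₃₂, (R−Rᵀ)₁₃, (R−Rᵀ)₂₁) / (2 sinθ) = (-0.424489, -0.890927, -0.161428)
rvec = θ·k = (-0.311233, -0.653224, -0.118359)

rvec=(-0.3112, -0.6532, -0.1184) tvec=(-0.2073, -0.0038, 0.7356)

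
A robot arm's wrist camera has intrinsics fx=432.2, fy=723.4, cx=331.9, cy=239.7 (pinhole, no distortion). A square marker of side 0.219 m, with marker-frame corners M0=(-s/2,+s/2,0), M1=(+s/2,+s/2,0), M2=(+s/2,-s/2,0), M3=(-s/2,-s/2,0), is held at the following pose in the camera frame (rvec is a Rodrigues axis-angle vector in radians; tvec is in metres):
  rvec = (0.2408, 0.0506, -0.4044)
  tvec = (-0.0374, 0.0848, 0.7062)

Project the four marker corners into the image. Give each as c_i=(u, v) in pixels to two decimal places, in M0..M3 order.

c0=(276.68, 458.74) c1=(395.82, 380.78) c2=(344.69, 180.66) c3=(218.76, 270.20)

Intrinsics K: fx=432.2, fy=723.4, cx=331.9, cy=239.7
Marker side s = 0.219 m; corners in marker frame (Z=0):
  M0 = (-0.1095, +0.1095, 0)
  M1 = (+0.1095, +0.1095, 0)
  M2 = (+0.1095, -0.1095, 0)
  M3 = (-0.1095, -0.1095, 0)
rvec = (0.2408, 0.0506, -0.4044), |rvec| = θ = 0.47338 rad = 27.122°
Rodrigues: sinθ=0.45589, 1−cosθ=0.10997; R = I + sinθ·[k]× + (1−cosθ)·[k]×²:
    [+0.91849 +0.39544 +0.00094]
    [-0.38349 +0.89129 -0.24195]
    [-0.09652 +0.22187 +0.97029]
t = (-0.0374, 0.0848, 0.7062) m
M0: Pc = R·M0+t = (-0.09467, +0.22439, +0.74106); u = 432.2·(-0.09467)/0.74106 + 331.9 = 276.6849, v = 723.4·(+0.22439)/0.74106 + 239.7 = 458.7398
M1: Pc = R·M1+t = (+0.10648, +0.14040, +0.71993); u = 432.2·(+0.10648)/0.71993 + 331.9 = 395.8216, v = 723.4·(+0.14040)/0.71993 + 239.7 = 380.7823
M2: Pc = R·M2+t = (+0.01987, -0.05479, +0.67134); u = 432.2·(+0.01987)/0.67134 + 331.9 = 344.6943, v = 723.4·(-0.05479)/0.67134 + 239.7 = 180.6631
M3: Pc = R·M3+t = (-0.18128, +0.02920, +0.69247); u = 432.2·(-0.18128)/0.69247 + 331.9 = 218.7588, v = 723.4·(+0.02920)/0.69247 + 239.7 = 270.1992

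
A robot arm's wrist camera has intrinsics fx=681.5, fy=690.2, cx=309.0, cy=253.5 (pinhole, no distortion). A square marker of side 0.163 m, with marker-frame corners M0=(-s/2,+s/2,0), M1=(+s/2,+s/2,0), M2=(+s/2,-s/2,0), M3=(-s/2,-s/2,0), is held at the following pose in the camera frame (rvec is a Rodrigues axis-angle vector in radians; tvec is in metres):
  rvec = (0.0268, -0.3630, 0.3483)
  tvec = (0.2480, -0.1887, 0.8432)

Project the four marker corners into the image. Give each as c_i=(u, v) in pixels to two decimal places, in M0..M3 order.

c0=(434.13, 135.38) c1=(537.86, 185.78) c2=(579.30, 65.33) c3=(479.23, 6.83)

Intrinsics K: fx=681.5, fy=690.2, cx=309.0, cy=253.5
Marker side s = 0.163 m; corners in marker frame (Z=0):
  M0 = (-0.0815, +0.0815, 0)
  M1 = (+0.0815, +0.0815, 0)
  M2 = (+0.0815, -0.0815, 0)
  M3 = (-0.0815, -0.0815, 0)
rvec = (0.0268, -0.3630, 0.3483), |rvec| = θ = 0.50379 rad = 28.865°
Rodrigues: sinθ=0.48274, 1−cosθ=0.12424; R = I + sinθ·[k]× + (1−cosθ)·[k]×²:
    [+0.87611 -0.33851 -0.34327]
    [+0.32899 +0.94026 -0.08757]
    [+0.35241 -0.03621 +0.93515]
t = (0.2480, -0.1887, 0.8432) m
M0: Pc = R·M0+t = (+0.14901, -0.13888, +0.81153); u = 681.5·(+0.14901)/0.81153 + 309.0 = 434.1329, v = 690.2·(-0.13888)/0.81153 + 253.5 = 135.3823
M1: Pc = R·M1+t = (+0.29181, -0.08526, +0.86897); u = 681.5·(+0.29181)/0.86897 + 309.0 = 537.8587, v = 690.2·(-0.08526)/0.86897 + 253.5 = 185.7836
M2: Pc = R·M2+t = (+0.34699, -0.23852, +0.87487); u = 681.5·(+0.34699)/0.87487 + 309.0 = 579.2967, v = 690.2·(-0.23852)/0.87487 + 253.5 = 65.3289
M3: Pc = R·M3+t = (+0.20419, -0.29214, +0.81743); u = 681.5·(+0.20419)/0.81743 + 309.0 = 479.2319, v = 690.2·(-0.29214)/0.81743 + 253.5 = 6.8269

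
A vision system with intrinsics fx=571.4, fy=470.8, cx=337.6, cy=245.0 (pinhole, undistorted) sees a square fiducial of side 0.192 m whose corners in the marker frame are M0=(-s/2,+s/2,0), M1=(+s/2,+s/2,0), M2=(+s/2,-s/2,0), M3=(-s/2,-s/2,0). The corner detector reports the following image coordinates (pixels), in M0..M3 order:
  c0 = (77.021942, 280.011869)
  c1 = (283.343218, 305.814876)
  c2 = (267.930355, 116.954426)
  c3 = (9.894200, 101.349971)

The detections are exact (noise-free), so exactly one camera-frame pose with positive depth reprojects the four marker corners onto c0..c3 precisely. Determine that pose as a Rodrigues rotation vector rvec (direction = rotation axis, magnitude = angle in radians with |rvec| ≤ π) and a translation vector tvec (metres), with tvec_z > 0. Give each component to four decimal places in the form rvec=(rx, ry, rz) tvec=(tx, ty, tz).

Intrinsics K: fx=571.4, fy=470.8, cx=337.6, cy=245.0
Marker side s = 0.192 m; corners in marker frame (Z=0):
  M0 = (-0.0960, +0.0960, 0)
  M1 = (+0.0960, +0.0960, 0)
  M2 = (+0.0960, -0.0960, 0)
  M3 = (-0.0960, -0.0960, 0)
Detected image corners:
  c0 = (77.021942, 280.011869) px
  c1 = (283.343218, 305.814876) px
  c2 = (267.930355, 116.954426) px
  c3 = (9.894200, 101.349971) px
Planar DLT: solve 8×8 A·h = b for H (H[2,2]=1):
  H  [+1124.94097 +417.72447 +157.22271]
  H  [+24.87377 +1204.51984 +211.51131]
  H  [-0.42834 +1.23623 +1.00000]
B = K⁻¹H; ‖b₁‖=2.279471, ‖b₂‖=2.279471; λ = 2/(‖b₁‖+‖b₂‖) = 0.438698, sign → tz>0 ⇒ λ=+0.438698
r₁ = λ·B[:,0] = (+0.97471,+0.12097,-0.18791); r₂ = λ·B[:,1] = (+0.00029,+0.84016,+0.54233)
r₃ = r₁×r₂ = (+0.22348,-0.52867,+0.81888); SVD([r₁ r₂ r₃]) → R = UVᵀ:
  R  [+0.97471 +0.00029 +0.22348]
  R  [+0.12097 +0.84016 -0.52867]
  R  [-0.18791 +0.54233 +0.81888]
t = (-0.13849, -0.03121, +0.43870) m
tr R = 2.633754; θ = arccos((tr R − 1)/2) = 0.614820 rad = 35.227°
axis k = ((R−Rᵀ)₃₂, (R−Rᵀ)₁₃, (R−Rᵀ)₂₁) / (2 sinθ) = (+0.928379, +0.356608, +0.104608)
rvec = θ·k = (+0.570786, +0.219250, +0.064315)

rvec=(0.5708, 0.2192, 0.0643) tvec=(-0.1385, -0.0312, 0.4387)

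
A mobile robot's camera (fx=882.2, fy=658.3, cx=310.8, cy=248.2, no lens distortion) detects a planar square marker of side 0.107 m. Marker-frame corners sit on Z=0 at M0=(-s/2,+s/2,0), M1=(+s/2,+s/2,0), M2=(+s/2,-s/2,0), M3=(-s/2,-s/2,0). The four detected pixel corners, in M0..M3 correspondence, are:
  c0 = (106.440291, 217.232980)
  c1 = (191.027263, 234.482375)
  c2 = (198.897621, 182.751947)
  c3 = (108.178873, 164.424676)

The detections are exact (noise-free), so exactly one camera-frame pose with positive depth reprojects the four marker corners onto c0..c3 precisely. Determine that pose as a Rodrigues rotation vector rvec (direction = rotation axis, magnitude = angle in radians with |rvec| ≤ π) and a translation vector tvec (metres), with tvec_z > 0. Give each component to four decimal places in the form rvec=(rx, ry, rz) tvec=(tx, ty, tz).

rvec=(0.7319, 0.1272, 0.2428) tvec=(-0.1873, -0.0747, 1.0339)

Intrinsics K: fx=882.2, fy=658.3, cx=310.8, cy=248.2
Marker side s = 0.107 m; corners in marker frame (Z=0):
  M0 = (-0.0535, +0.0535, 0)
  M1 = (+0.0535, +0.0535, 0)
  M2 = (+0.0535, -0.0535, 0)
  M3 = (-0.0535, -0.0535, 0)
Detected image corners:
  c0 = (106.440291, 217.232980) px
  c1 = (191.027263, 234.482375) px
  c2 = (198.897621, 182.751947) px
  c3 = (108.178873, 164.424676) px
Planar DLT: solve 8×8 A·h = b for H (H[2,2]=1):
  H  [+813.76858 +53.71188 +150.98366]
  H  [+160.23304 +618.76300 +200.62098]
  H  [-0.02923 +0.65219 +1.00000]
B = K⁻¹H; ‖b₁‖=0.967247, ‖b₂‖=0.967247; λ = 2/(‖b₁‖+‖b₂‖) = 1.033862, sign → tz>0 ⇒ λ=+1.033862
r₁ = λ·B[:,0] = (+0.96431,+0.26304,-0.03022); r₂ = λ·B[:,1] = (-0.17460,+0.71755,+0.67427)
r₃ = r₁×r₂ = (+0.19904,-0.64493,+0.73787); SVD([r₁ r₂ r₃]) → R = UVᵀ:
  R  [+0.96431 -0.17460 +0.19904]
  R  [+0.26304 +0.71755 -0.64493]
  R  [-0.03022 +0.67427 +0.73787]
t = (-0.18729, -0.07472, +1.03386) m
tr R = 2.419727; θ = arccos((tr R − 1)/2) = 0.781492 rad = 44.776°
axis k = ((R−Rᵀ)₃₂, (R−Rᵀ)₁₃, (R−Rᵀ)₂₁) / (2 sinθ) = (+0.936480, +0.162747, +0.310674)
rvec = θ·k = (+0.731852, +0.127185, +0.242789)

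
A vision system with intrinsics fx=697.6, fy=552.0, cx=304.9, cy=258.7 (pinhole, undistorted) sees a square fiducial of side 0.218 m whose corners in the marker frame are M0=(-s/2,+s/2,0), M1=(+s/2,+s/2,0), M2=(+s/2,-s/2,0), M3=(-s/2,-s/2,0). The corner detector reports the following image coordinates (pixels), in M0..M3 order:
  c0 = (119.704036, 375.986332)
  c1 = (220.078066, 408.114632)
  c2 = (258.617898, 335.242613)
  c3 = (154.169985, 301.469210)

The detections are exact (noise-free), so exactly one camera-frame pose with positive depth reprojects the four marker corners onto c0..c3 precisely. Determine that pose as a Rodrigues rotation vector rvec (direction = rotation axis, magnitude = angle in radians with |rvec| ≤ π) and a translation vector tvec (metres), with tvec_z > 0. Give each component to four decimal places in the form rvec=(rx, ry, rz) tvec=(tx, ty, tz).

rvec=(0.2650, 0.0273, 0.3927) tvec=(-0.2313, 0.2430, 1.3788)

Intrinsics K: fx=697.6, fy=552.0, cx=304.9, cy=258.7
Marker side s = 0.218 m; corners in marker frame (Z=0):
  M0 = (-0.1090, +0.1090, 0)
  M1 = (+0.1090, +0.1090, 0)
  M2 = (+0.1090, -0.1090, 0)
  M3 = (-0.1090, -0.1090, 0)
Detected image corners:
  c0 = (119.704036, 375.986332) px
  c1 = (220.078066, 408.114632) px
  c2 = (258.617898, 335.242613) px
  c3 = (154.169985, 301.469210) px
Planar DLT: solve 8×8 A·h = b for H (H[2,2]=1):
  H  [+472.95983 -131.92754 +187.86693]
  H  [+157.44879 +405.12969 +355.99402]
  H  [+0.01795 +0.18887 +1.00000]
B = K⁻¹H; ‖b₁‖=0.725282, ‖b₂‖=0.725282; λ = 2/(‖b₁‖+‖b₂‖) = 1.378773, sign → tz>0 ⇒ λ=+1.378773
r₁ = λ·B[:,0] = (+0.92397,+0.38167,+0.02475); r₂ = λ·B[:,1] = (-0.37457,+0.88988,+0.26041)
r₃ = r₁×r₂ = (+0.07737,-0.24988,+0.96518); SVD([r₁ r₂ r₃]) → R = UVᵀ:
  R  [+0.92397 -0.37457 +0.07737]
  R  [+0.38167 +0.88988 -0.24988]
  R  [+0.02475 +0.26041 +0.96518]
t = (-0.23131, +0.24302, +1.37877) m
tr R = 2.779024; θ = arccos((tr R − 1)/2) = 0.474520 rad = 27.188°
axis k = ((R−Rᵀ)₃₂, (R−Rᵀ)₁₃, (R−Rᵀ)₂₁) / (2 sinθ) = (+0.558421, +0.057584, +0.827557)
rvec = θ·k = (+0.264982, +0.027325, +0.392693)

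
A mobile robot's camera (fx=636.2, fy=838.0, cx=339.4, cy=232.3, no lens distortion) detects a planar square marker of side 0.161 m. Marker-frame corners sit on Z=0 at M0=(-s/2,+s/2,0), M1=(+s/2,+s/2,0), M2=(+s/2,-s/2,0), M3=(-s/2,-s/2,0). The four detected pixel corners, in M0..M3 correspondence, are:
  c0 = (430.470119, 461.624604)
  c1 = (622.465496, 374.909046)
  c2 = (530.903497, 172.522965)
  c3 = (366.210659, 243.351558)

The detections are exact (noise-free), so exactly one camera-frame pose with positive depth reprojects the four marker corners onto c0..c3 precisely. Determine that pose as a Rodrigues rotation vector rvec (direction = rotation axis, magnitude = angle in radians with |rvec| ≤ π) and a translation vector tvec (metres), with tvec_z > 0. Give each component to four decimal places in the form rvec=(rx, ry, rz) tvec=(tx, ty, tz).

Intrinsics K: fx=636.2, fy=838.0, cx=339.4, cy=232.3
Marker side s = 0.161 m; corners in marker frame (Z=0):
  M0 = (-0.0805, +0.0805, 0)
  M1 = (+0.0805, +0.0805, 0)
  M2 = (+0.0805, -0.0805, 0)
  M3 = (-0.0805, -0.0805, 0)
Detected image corners:
  c0 = (430.470119, 461.624604) px
  c1 = (622.465496, 374.909046) px
  c2 = (530.903497, 172.522965) px
  c3 = (366.210659, 243.351558) px
Planar DLT: solve 8×8 A·h = b for H (H[2,2]=1):
  H  [+1148.30655 +0.33351 +485.09488]
  H  [-454.90631 +995.00406 +304.38498]
  H  [+0.09714 -0.99330 +1.00000]
B = K⁻¹H; ‖b₁‖=1.845946, ‖b₂‖=1.845946; λ = 2/(‖b₁‖+‖b₂‖) = 0.541728, sign → tz>0 ⇒ λ=+0.541728
r₁ = λ·B[:,0] = (+0.94971,-0.30866,+0.05263); r₂ = λ·B[:,1] = (+0.28735,+0.79239,-0.53810)
r₃ = r₁×r₂ = (+0.12439,+0.52616,+0.84124); SVD([r₁ r₂ r₃]) → R = UVᵀ:
  R  [+0.94971 +0.28735 +0.12439]
  R  [-0.30866 +0.79239 +0.52616]
  R  [+0.05263 -0.53810 +0.84124]
t = (+0.12406, +0.04660, +0.54173) m
tr R = 2.583340; θ = arccos((tr R − 1)/2) = 0.657259 rad = 37.658°
axis k = ((R−Rᵀ)₃₂, (R−Rᵀ)₁₃, (R−Rᵀ)₂₁) / (2 sinθ) = (-0.870991, +0.058733, -0.487776)
rvec = θ·k = (-0.572466, +0.038603, -0.320595)

rvec=(-0.5725, 0.0386, -0.3206) tvec=(0.1241, 0.0466, 0.5417)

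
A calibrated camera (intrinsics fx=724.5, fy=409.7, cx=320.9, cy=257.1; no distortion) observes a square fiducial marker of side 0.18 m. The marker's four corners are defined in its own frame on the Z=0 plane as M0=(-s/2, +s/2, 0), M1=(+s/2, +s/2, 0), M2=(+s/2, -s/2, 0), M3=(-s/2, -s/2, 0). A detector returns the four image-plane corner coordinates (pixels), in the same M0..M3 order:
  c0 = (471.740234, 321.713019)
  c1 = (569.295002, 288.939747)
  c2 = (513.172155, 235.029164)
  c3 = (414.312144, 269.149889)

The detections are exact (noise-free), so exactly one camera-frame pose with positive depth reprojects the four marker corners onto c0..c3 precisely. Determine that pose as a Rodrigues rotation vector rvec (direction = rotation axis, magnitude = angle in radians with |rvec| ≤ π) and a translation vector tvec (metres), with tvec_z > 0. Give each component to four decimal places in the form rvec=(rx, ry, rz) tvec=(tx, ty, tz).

rvec=(0.1503, 0.0409, -0.5595) tvec=(0.2717, 0.0617, 1.1498)

Intrinsics K: fx=724.5, fy=409.7, cx=320.9, cy=257.1
Marker side s = 0.18 m; corners in marker frame (Z=0):
  M0 = (-0.0900, +0.0900, 0)
  M1 = (+0.0900, +0.0900, 0)
  M2 = (+0.0900, -0.0900, 0)
  M3 = (-0.0900, -0.0900, 0)
Detected image corners:
  c0 = (471.740234, 321.713019) px
  c1 = (569.295002, 288.939747) px
  c2 = (513.172155, 235.029164) px
  c3 = (414.312144, 269.149889) px
Planar DLT: solve 8×8 A·h = b for H (H[2,2]=1):
  H  [+511.54371 +371.44440 +492.11516]
  H  [-205.04247 +327.45297 +279.08460]
  H  [-0.06912 +0.11380 +1.00000]
B = K⁻¹H; ‖b₁‖=0.869718, ‖b₂‖=0.869718; λ = 2/(‖b₁‖+‖b₂‖) = 1.149798, sign → tz>0 ⇒ λ=+1.149798
r₁ = λ·B[:,0] = (+0.84703,-0.52557,-0.07947); r₂ = λ·B[:,1] = (+0.53154,+0.83687,+0.13084)
r₃ = r₁×r₂ = (-0.00226,-0.15307,+0.98821); SVD([r₁ r₂ r₃]) → R = UVᵀ:
  R  [+0.84703 +0.53154 -0.00226]
  R  [-0.52557 +0.83687 -0.15307]
  R  [-0.07947 +0.13084 +0.98821]
t = (+0.27172, +0.06170, +1.14980) m
tr R = 2.672113; θ = arccos((tr R − 1)/2) = 0.580741 rad = 33.274°
axis k = ((R−Rᵀ)₃₂, (R−Rᵀ)₁₃, (R−Rᵀ)₂₁) / (2 sinθ) = (+0.258742, +0.070370, -0.963380)
rvec = θ·k = (+0.150262, +0.040866, -0.559474)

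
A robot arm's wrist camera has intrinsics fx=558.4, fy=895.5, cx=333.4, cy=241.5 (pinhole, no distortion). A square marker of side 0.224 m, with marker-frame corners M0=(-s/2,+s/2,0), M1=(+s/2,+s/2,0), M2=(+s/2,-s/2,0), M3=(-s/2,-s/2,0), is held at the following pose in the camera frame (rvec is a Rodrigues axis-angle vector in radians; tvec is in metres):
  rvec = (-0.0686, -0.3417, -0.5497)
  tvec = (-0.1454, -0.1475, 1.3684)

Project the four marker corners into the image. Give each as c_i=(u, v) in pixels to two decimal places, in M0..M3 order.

c0=(259.64, 244.16) c1=(334.40, 172.78) c2=(287.78, 50.69) c3=(210.03, 115.46)

Intrinsics K: fx=558.4, fy=895.5, cx=333.4, cy=241.5
Marker side s = 0.224 m; corners in marker frame (Z=0):
  M0 = (-0.1120, +0.1120, 0)
  M1 = (+0.1120, +0.1120, 0)
  M2 = (+0.1120, -0.1120, 0)
  M3 = (-0.1120, -0.1120, 0)
rvec = (-0.0686, -0.3417, -0.5497), |rvec| = θ = 0.65087 rad = 37.292°
Rodrigues: sinθ=0.60588, 1−cosθ=0.20444; R = I + sinθ·[k]× + (1−cosθ)·[k]×²:
    [+0.79783 +0.52301 -0.29988]
    [-0.50039 +0.85190 +0.15451]
    [+0.33628 +0.02679 +0.94138]
t = (-0.1454, -0.1475, 1.3684) m
M0: Pc = R·M0+t = (-0.17618, +0.00396, +1.33374); u = 558.4·(-0.17618)/1.33374 + 333.4 = 259.6386, v = 895.5·(+0.00396)/1.33374 + 241.5 = 244.1566
M1: Pc = R·M1+t = (+0.00253, -0.10813, +1.40906); u = 558.4·(+0.00253)/1.40906 + 333.4 = 334.4043, v = 895.5·(-0.10813)/1.40906 + 241.5 = 172.7800
M2: Pc = R·M2+t = (-0.11462, -0.29896, +1.40306); u = 558.4·(-0.11462)/1.40306 + 333.4 = 287.7824, v = 895.5·(-0.29896)/1.40306 + 241.5 = 50.6919
M3: Pc = R·M3+t = (-0.29333, -0.18687, +1.32774); u = 558.4·(-0.29333)/1.32774 + 333.4 = 210.0338, v = 895.5·(-0.18687)/1.32774 + 241.5 = 115.4647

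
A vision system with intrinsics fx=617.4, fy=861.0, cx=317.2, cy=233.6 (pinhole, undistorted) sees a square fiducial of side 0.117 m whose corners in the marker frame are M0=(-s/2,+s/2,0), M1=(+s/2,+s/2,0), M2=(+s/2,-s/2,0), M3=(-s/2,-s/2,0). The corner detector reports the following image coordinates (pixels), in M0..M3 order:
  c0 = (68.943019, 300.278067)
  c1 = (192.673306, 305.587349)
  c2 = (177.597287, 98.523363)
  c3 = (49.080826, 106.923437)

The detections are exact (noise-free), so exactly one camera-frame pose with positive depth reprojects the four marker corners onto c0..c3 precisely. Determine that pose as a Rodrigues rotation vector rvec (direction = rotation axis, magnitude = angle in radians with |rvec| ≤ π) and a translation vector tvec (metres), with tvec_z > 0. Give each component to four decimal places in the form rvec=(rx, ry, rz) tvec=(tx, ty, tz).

Intrinsics K: fx=617.4, fy=861.0, cx=317.2, cy=233.6
Marker side s = 0.117 m; corners in marker frame (Z=0):
  M0 = (-0.0585, +0.0585, 0)
  M1 = (+0.0585, +0.0585, 0)
  M2 = (+0.0585, -0.0585, 0)
  M3 = (-0.0585, -0.0585, 0)
Detected image corners:
  c0 = (68.943019, 300.278067) px
  c1 = (192.673306, 305.587349) px
  c2 = (177.597287, 98.523363) px
  c3 = (49.080826, 106.923437) px
Planar DLT: solve 8×8 A·h = b for H (H[2,2]=1):
  H  [+1006.43010 +199.44188 +120.13299]
  H  [-129.89312 +1791.33575 +205.22595]
  H  [-0.58213 +0.40497 +1.00000]
B = K⁻¹H; ‖b₁‖=2.015119, ‖b₂‖=2.015119; λ = 2/(‖b₁‖+‖b₂‖) = 0.496249, sign → tz>0 ⇒ λ=+0.496249
r₁ = λ·B[:,0] = (+0.95736,+0.00351,-0.28888); r₂ = λ·B[:,1] = (+0.05705,+0.97793,+0.20097)
r₃ = r₁×r₂ = (+0.28321,-0.20888,+0.93603); SVD([r₁ r₂ r₃]) → R = UVᵀ:
  R  [+0.95736 +0.05705 +0.28321]
  R  [+0.00351 +0.97793 -0.20888]
  R  [-0.28888 +0.20097 +0.93603]
t = (-0.15840, -0.01635, +0.49625) m
tr R = 2.871327; θ = arccos((tr R − 1)/2) = 0.360662 rad = 20.664°
axis k = ((R−Rᵀ)₃₂, (R−Rᵀ)₁₃, (R−Rᵀ)₂₁) / (2 sinθ) = (+0.580697, +0.810577, -0.075863)
rvec = θ·k = (+0.209435, +0.292345, -0.027361)

rvec=(0.2094, 0.2923, -0.0274) tvec=(-0.1584, -0.0164, 0.4962)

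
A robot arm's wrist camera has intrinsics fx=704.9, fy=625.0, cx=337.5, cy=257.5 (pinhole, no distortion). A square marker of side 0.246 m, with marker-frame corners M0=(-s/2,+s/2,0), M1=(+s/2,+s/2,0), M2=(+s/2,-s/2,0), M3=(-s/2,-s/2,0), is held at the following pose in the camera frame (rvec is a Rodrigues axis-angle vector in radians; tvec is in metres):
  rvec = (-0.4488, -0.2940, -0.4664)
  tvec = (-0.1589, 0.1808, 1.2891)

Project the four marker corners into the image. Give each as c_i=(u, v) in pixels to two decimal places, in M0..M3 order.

Intrinsics K: fx=704.9, fy=625.0, cx=337.5, cy=257.5
Marker side s = 0.246 m; corners in marker frame (Z=0):
  M0 = (-0.1230, +0.1230, 0)
  M1 = (+0.1230, +0.1230, 0)
  M2 = (+0.1230, -0.1230, 0)
  M3 = (-0.1230, -0.1230, 0)
rvec = (-0.4488, -0.2940, -0.4664), |rvec| = θ = 0.71091 rad = 40.732°
Rodrigues: sinθ=0.65252, 1−cosθ=0.24223; R = I + sinθ·[k]× + (1−cosθ)·[k]×²:
    [+0.85431 +0.49134 -0.16953]
    [-0.36485 +0.79920 +0.47766]
    [+0.37018 -0.34622 +0.86203]
t = (-0.1589, 0.1808, 1.2891) m
M0: Pc = R·M0+t = (-0.20355, +0.32398, +1.20098); u = 704.9·(-0.20355)/1.20098 + 337.5 = 218.0316, v = 625.0·(+0.32398)/1.20098 + 257.5 = 426.1008
M1: Pc = R·M1+t = (+0.00661, +0.23422, +1.29205); u = 704.9·(+0.00661)/1.29205 + 337.5 = 341.1088, v = 625.0·(+0.23422)/1.29205 + 257.5 = 370.8011
M2: Pc = R·M2+t = (-0.11425, +0.03762, +1.37722); u = 704.9·(-0.11425)/1.37722 + 337.5 = 279.0214, v = 625.0·(+0.03762)/1.37722 + 257.5 = 274.5731
M3: Pc = R·M3+t = (-0.32441, +0.12738, +1.28615); u = 704.9·(-0.32441)/1.28615 + 337.5 = 159.6985, v = 625.0·(+0.12738)/1.28615 + 257.5 = 319.3975

c0=(218.03, 426.10) c1=(341.11, 370.80) c2=(279.02, 274.57) c3=(159.70, 319.40)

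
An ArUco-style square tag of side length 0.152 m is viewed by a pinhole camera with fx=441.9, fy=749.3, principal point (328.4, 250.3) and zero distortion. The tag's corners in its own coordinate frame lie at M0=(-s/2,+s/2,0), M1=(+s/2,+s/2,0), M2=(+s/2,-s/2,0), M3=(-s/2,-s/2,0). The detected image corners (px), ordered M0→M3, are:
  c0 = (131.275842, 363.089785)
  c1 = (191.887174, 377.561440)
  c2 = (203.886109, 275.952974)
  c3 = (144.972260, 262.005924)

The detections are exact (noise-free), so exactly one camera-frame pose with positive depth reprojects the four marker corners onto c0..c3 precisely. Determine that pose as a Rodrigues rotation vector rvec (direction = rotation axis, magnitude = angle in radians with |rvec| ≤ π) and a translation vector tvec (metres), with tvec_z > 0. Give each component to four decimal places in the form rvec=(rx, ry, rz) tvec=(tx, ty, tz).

Intrinsics K: fx=441.9, fy=749.3, cx=328.4, cy=250.3
Marker side s = 0.152 m; corners in marker frame (Z=0):
  M0 = (-0.0760, +0.0760, 0)
  M1 = (+0.0760, +0.0760, 0)
  M2 = (+0.0760, -0.0760, 0)
  M3 = (-0.0760, -0.0760, 0)
Detected image corners:
  c0 = (131.275842, 363.089785) px
  c1 = (191.887174, 377.561440) px
  c2 = (203.886109, 275.952974) px
  c3 = (144.972260, 262.005924) px
Planar DLT: solve 8×8 A·h = b for H (H[2,2]=1):
  H  [+391.81385 -116.19747 +168.08006]
  H  [+91.02040 +606.49359 +318.92245]
  H  [-0.00763 -0.18851 +1.00000]
B = K⁻¹H; ‖b₁‖=0.900934, ‖b₂‖=0.900934; λ = 2/(‖b₁‖+‖b₂‖) = 1.109960, sign → tz>0 ⇒ λ=+1.109960
r₁ = λ·B[:,0] = (+0.99044,+0.13766,-0.00846); r₂ = λ·B[:,1] = (-0.13637,+0.96831,-0.20923)
r₃ = r₁×r₂ = (-0.02061,+0.20839,+0.97783); SVD([r₁ r₂ r₃]) → R = UVᵀ:
  R  [+0.99044 -0.13637 -0.02061]
  R  [+0.13766 +0.96831 +0.20839]
  R  [-0.00846 -0.20923 +0.97783]
t = (-0.40269, +0.10165, +1.10996) m
tr R = 2.936582; θ = arccos((tr R − 1)/2) = 0.252499 rad = 14.467°
axis k = ((R−Rᵀ)₃₂, (R−Rᵀ)₁₃, (R−Rᵀ)₂₁) / (2 sinθ) = (-0.835835, -0.024304, +0.548443)
rvec = θ·k = (-0.211047, -0.006137, +0.138481)

rvec=(-0.2110, -0.0061, 0.1385) tvec=(-0.4027, 0.1017, 1.1100)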